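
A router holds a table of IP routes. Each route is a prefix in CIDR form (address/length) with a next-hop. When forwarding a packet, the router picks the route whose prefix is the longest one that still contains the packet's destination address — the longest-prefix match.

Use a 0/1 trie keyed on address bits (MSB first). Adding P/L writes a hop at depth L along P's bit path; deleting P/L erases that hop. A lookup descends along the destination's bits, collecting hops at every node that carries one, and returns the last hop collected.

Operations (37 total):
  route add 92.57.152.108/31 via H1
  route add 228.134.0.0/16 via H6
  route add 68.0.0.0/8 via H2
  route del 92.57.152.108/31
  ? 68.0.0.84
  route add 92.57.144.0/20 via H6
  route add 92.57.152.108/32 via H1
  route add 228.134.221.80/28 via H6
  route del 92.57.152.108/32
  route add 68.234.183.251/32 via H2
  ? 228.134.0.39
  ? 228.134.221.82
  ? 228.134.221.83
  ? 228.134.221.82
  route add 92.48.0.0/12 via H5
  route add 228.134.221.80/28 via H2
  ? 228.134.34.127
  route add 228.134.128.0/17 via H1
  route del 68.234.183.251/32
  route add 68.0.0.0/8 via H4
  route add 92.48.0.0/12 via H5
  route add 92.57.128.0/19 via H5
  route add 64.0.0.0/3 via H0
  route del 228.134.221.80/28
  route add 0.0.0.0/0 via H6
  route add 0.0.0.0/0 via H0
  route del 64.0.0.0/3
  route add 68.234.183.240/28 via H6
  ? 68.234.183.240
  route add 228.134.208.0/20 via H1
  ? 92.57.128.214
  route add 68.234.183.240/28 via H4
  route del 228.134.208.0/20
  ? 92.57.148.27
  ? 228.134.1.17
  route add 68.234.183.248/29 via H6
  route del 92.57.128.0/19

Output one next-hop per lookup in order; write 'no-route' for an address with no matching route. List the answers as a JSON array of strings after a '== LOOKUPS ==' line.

Apply in order:
  + 92.57.152.108/31 (H1) depth=31
  + 228.134.0.0/16 (H6) depth=16
  + 68.0.0.0/8 (H2) depth=8
  del 92.57.152.108/31 (clear depth 31)
  lookup 68.0.0.84: bits 01000100 walk d0:-→d1:-→d2:-→d3:-→d4:-→d5:-→d6:-→d7:-→d8:H2 -> H2
  + 92.57.144.0/20 (H6) depth=20
  + 92.57.152.108/32 (H1) depth=32
  + 228.134.221.80/28 (H6) depth=28
  del 92.57.152.108/32 (clear depth 32)
  + 68.234.183.251/32 (H2) depth=32
  lookup 228.134.0.39: bits 1110010010000110 walk d0:-→d1:-→d2:-→d3:-→d4:-→d5:-→d6:-→d7:-→d8:-→d9:-→d10:-→d11:-→d12:-→d13:-→d14:-→d15:-→d16:H6 -> H6
  lookup 228.134.221.82: bits 1110010010000110110111010101 walk d0:-→d1:-→d2:-→d3:-→d4:-→d5:-→d6:-→d7:-→d8:-→d9:-→d10:-→d11:-→d12:-→d13:-→d14:-→d15:-→d16:H6→d17:-→d18:-→d19:-→d20:-→d21:-→d22:-→d23:-→d24:-→d25:-→d26:-→d27:-→d28:H6 -> H6
  lookup 228.134.221.83: bits 1110010010000110110111010101 walk d0:-→d1:-→d2:-→d3:-→d4:-→d5:-→d6:-→d7:-→d8:-→d9:-→d10:-→d11:-→d12:-→d13:-→d14:-→d15:-→d16:H6→d17:-→d18:-→d19:-→d20:-→d21:-→d22:-→d23:-→d24:-→d25:-→d26:-→d27:-→d28:H6 -> H6
  lookup 228.134.221.82: bits 1110010010000110110111010101 walk d0:-→d1:-→d2:-→d3:-→d4:-→d5:-→d6:-→d7:-→d8:-→d9:-→d10:-→d11:-→d12:-→d13:-→d14:-→d15:-→d16:H6→d17:-→d18:-→d19:-→d20:-→d21:-→d22:-→d23:-→d24:-→d25:-→d26:-→d27:-→d28:H6 -> H6
  + 92.48.0.0/12 (H5) depth=12
  + 228.134.221.80/28 (H2) depth=28
  lookup 228.134.34.127: bits 1110010010000110 walk d0:-→d1:-→d2:-→d3:-→d4:-→d5:-→d6:-→d7:-→d8:-→d9:-→d10:-→d11:-→d12:-→d13:-→d14:-→d15:-→d16:H6 -> H6
  + 228.134.128.0/17 (H1) depth=17
  del 68.234.183.251/32 (clear depth 32)
  + 68.0.0.0/8 (H4) depth=8
  + 92.48.0.0/12 (H5) depth=12
  + 92.57.128.0/19 (H5) depth=19
  + 64.0.0.0/3 (H0) depth=3
  del 228.134.221.80/28 (clear depth 28)
  + 0.0.0.0/0 (H6) depth=0
  + 0.0.0.0/0 (H0) depth=0
  del 64.0.0.0/3 (clear depth 3)
  + 68.234.183.240/28 (H6) depth=28
  lookup 68.234.183.240: bits 0100010011101010101101111111 walk d0:H0→d1:-→d2:-→d3:-→d4:-→d5:-→d6:-→d7:-→d8:H4→d9:-→d10:-→d11:-→d12:-→d13:-→d14:-→d15:-→d16:-→d17:-→d18:-→d19:-→d20:-→d21:-→d22:-→d23:-→d24:-→d25:-→d26:-→d27:-→d28:H6 -> H6
  + 228.134.208.0/20 (H1) depth=20
  lookup 92.57.128.214: bits 0101110000111001100 walk d0:H0→d1:-→d2:-→d3:-→d4:-→d5:-→d6:-→d7:-→d8:-→d9:-→d10:-→d11:-→d12:H5→d13:-→d14:-→d15:-→d16:-→d17:-→d18:-→d19:H5 -> H5
  + 68.234.183.240/28 (H4) depth=28
  del 228.134.208.0/20 (clear depth 20)
  lookup 92.57.148.27: bits 01011100001110011001 walk d0:H0→d1:-→d2:-→d3:-→d4:-→d5:-→d6:-→d7:-→d8:-→d9:-→d10:-→d11:-→d12:H5→d13:-→d14:-→d15:-→d16:-→d17:-→d18:-→d19:H5→d20:H6 -> H6
  lookup 228.134.1.17: bits 1110010010000110 walk d0:H0→d1:-→d2:-→d3:-→d4:-→d5:-→d6:-→d7:-→d8:-→d9:-→d10:-→d11:-→d12:-→d13:-→d14:-→d15:-→d16:H6 -> H6
  + 68.234.183.248/29 (H6) depth=29
  del 92.57.128.0/19 (clear depth 19)

== LOOKUPS ==
["H2","H6","H6","H6","H6","H6","H6","H5","H6","H6"]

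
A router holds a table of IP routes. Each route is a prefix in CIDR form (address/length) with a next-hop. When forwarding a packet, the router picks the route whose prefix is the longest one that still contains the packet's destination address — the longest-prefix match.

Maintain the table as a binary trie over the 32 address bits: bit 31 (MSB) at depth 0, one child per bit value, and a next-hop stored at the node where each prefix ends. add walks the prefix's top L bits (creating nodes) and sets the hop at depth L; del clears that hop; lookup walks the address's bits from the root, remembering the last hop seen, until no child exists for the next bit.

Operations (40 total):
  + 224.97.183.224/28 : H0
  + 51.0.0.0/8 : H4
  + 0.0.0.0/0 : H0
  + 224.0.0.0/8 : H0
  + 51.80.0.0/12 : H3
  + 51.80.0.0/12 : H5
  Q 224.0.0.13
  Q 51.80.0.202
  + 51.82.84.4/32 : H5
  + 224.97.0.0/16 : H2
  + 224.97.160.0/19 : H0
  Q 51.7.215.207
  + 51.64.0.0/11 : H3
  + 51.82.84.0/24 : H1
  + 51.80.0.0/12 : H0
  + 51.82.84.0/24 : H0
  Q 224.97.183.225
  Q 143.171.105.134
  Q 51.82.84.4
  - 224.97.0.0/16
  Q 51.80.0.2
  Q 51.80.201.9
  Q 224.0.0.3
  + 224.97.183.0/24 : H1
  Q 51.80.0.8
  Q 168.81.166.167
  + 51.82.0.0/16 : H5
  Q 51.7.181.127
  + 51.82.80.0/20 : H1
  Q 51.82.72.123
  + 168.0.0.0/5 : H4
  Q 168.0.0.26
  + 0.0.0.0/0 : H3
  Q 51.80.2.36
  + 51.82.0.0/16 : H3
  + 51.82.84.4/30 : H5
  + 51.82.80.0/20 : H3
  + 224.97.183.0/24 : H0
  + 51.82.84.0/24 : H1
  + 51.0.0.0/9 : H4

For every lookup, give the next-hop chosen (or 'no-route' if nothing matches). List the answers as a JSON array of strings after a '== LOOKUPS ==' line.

Process each operation:
  add 224.97.183.224/28 -> H0 at depth 28
  add 51.0.0.0/8 -> H4 at depth 8
  add 0.0.0.0/0 -> H0 at depth 0
  add 224.0.0.0/8 -> H0 at depth 8
  add 51.80.0.0/12 -> H3 at depth 12
  add 51.80.0.0/12 -> H5 at depth 12
  lookup 224.0.0.13: bits 111000000 walk d0:H0→d1:-→d2:-→d3:-→d4:-→d5:-→d6:-→d7:-→d8:H0→d9:- -> H0
  lookup 51.80.0.202: bits 001100110101 walk d0:H0→d1:-→d2:-→d3:-→d4:-→d5:-→d6:-→d7:-→d8:H4→d9:-→d10:-→d11:-→d12:H5 -> H5
  add 51.82.84.4/32 -> H5 at depth 32
  add 224.97.0.0/16 -> H2 at depth 16
  add 224.97.160.0/19 -> H0 at depth 19
  lookup 51.7.215.207: bits 001100110 walk d0:H0→d1:-→d2:-→d3:-→d4:-→d5:-→d6:-→d7:-→d8:H4→d9:- -> H4
  add 51.64.0.0/11 -> H3 at depth 11
  add 51.82.84.0/24 -> H1 at depth 24
  add 51.80.0.0/12 -> H0 at depth 12
  add 51.82.84.0/24 -> H0 at depth 24
  lookup 224.97.183.225: bits 1110000001100001101101111110 walk d0:H0→d1:-→d2:-→d3:-→d4:-→d5:-→d6:-→d7:-→d8:H0→d9:-→d10:-→d11:-→d12:-→d13:-→d14:-→d15:-→d16:H2→d17:-→d18:-→d19:H0→d20:-→d21:-→d22:-→d23:-→d24:-→d25:-→d26:-→d27:-→d28:H0 -> H0
  lookup 143.171.105.134: bits 1 walk d0:H0→d1:- -> H0
  lookup 51.82.84.4: bits 00110011010100100101010000000100 walk d0:H0→d1:-→d2:-→d3:-→d4:-→d5:-→d6:-→d7:-→d8:H4→d9:-→d10:-→d11:H3→d12:H0→d13:-→d14:-→d15:-→d16:-→d17:-→d18:-→d19:-→d20:-→d21:-→d22:-→d23:-→d24:H0→d25:-→d26:-→d27:-→d28:-→d29:-→d30:-→d31:-→d32:H5 -> H5
  del 224.97.0.0/16 (clear depth 16)
  lookup 51.80.0.2: bits 00110011010100 walk d0:H0→d1:-→d2:-→d3:-→d4:-→d5:-→d6:-→d7:-→d8:H4→d9:-→d10:-→d11:H3→d12:H0→d13:-→d14:- -> H0
  lookup 51.80.201.9: bits 00110011010100 walk d0:H0→d1:-→d2:-→d3:-→d4:-→d5:-→d6:-→d7:-→d8:H4→d9:-→d10:-→d11:H3→d12:H0→d13:-→d14:- -> H0
  lookup 224.0.0.3: bits 111000000 walk d0:H0→d1:-→d2:-→d3:-→d4:-→d5:-→d6:-→d7:-→d8:H0→d9:- -> H0
  add 224.97.183.0/24 -> H1 at depth 24
  lookup 51.80.0.8: bits 00110011010100 walk d0:H0→d1:-→d2:-→d3:-→d4:-→d5:-→d6:-→d7:-→d8:H4→d9:-→d10:-→d11:H3→d12:H0→d13:-→d14:- -> H0
  lookup 168.81.166.167: bits 1 walk d0:H0→d1:- -> H0
  add 51.82.0.0/16 -> H5 at depth 16
  lookup 51.7.181.127: bits 001100110 walk d0:H0→d1:-→d2:-→d3:-→d4:-→d5:-→d6:-→d7:-→d8:H4→d9:- -> H4
  add 51.82.80.0/20 -> H1 at depth 20
  lookup 51.82.72.123: bits 0011001101010010010 walk d0:H0→d1:-→d2:-→d3:-→d4:-→d5:-→d6:-→d7:-→d8:H4→d9:-→d10:-→d11:H3→d12:H0→d13:-→d14:-→d15:-→d16:H5→d17:-→d18:-→d19:- -> H5
  add 168.0.0.0/5 -> H4 at depth 5
  lookup 168.0.0.26: bits 10101 walk d0:H0→d1:-→d2:-→d3:-→d4:-→d5:H4 -> H4
  add 0.0.0.0/0 -> H3 at depth 0
  lookup 51.80.2.36: bits 00110011010100 walk d0:H3→d1:-→d2:-→d3:-→d4:-→d5:-→d6:-→d7:-→d8:H4→d9:-→d10:-→d11:H3→d12:H0→d13:-→d14:- -> H0
  add 51.82.0.0/16 -> H3 at depth 16
  add 51.82.84.4/30 -> H5 at depth 30
  add 51.82.80.0/20 -> H3 at depth 20
  add 224.97.183.0/24 -> H0 at depth 24
  add 51.82.84.0/24 -> H1 at depth 24
  add 51.0.0.0/9 -> H4 at depth 9

== LOOKUPS ==
["H0","H5","H4","H0","H0","H5","H0","H0","H0","H0","H0","H4","H5","H4","H0"]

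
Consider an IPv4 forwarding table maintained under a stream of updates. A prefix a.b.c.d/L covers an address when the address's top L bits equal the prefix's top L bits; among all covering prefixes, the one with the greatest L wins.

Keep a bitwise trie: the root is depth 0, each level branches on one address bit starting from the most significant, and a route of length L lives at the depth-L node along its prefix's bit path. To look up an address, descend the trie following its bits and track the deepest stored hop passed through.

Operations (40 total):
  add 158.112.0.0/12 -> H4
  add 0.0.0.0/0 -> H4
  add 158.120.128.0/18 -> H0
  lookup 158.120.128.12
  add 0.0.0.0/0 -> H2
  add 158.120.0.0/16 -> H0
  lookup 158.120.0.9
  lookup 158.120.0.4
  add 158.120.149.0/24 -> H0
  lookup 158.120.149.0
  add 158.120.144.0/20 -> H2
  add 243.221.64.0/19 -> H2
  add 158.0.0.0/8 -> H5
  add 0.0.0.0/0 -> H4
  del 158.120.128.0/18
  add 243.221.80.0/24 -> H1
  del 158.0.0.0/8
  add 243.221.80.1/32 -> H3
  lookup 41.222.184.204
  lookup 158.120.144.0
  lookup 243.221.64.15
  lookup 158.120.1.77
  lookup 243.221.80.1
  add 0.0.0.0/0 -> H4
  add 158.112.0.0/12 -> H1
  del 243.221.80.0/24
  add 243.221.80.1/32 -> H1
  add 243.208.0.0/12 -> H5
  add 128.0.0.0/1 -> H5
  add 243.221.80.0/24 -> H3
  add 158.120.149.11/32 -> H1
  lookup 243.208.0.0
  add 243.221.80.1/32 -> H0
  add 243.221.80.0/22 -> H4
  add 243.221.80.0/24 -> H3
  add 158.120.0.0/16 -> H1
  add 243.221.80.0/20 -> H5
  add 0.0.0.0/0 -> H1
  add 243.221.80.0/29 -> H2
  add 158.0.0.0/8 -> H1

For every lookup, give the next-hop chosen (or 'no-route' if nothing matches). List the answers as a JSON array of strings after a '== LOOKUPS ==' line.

Apply in order:
  add 158.112.0.0/12 -> H4 at depth 12
  add 0.0.0.0/0 -> H4 at depth 0
  add 158.120.128.0/18 -> H0 at depth 18
  Q 158.120.128.12: descend 100111100111100010 ; hops seen [H4,H4,H0] ; pick H0
  add 0.0.0.0/0 -> H2 at depth 0
  add 158.120.0.0/16 -> H0 at depth 16
  Q 158.120.0.9: descend 1001111001111000 ; hops seen [H2,H4,H0] ; pick H0
  Q 158.120.0.4: descend 1001111001111000 ; hops seen [H2,H4,H0] ; pick H0
  add 158.120.149.0/24 -> H0 at depth 24
  Q 158.120.149.0: descend 100111100111100010010101 ; hops seen [H2,H4,H0,H0,H0] ; pick H0
  add 158.120.144.0/20 -> H2 at depth 20
  add 243.221.64.0/19 -> H2 at depth 19
  add 158.0.0.0/8 -> H5 at depth 8
  add 0.0.0.0/0 -> H4 at depth 0
  del 158.120.128.0/18 (clear depth 18)
  add 243.221.80.0/24 -> H1 at depth 24
  del 158.0.0.0/8 (clear depth 8)
  add 243.221.80.1/32 -> H3 at depth 32
  Q 41.222.184.204: descend ε ; hops seen [H4] ; pick H4
  Q 158.120.144.0: descend 100111100111100010010 ; hops seen [H4,H4,H0,H2] ; pick H2
  Q 243.221.64.15: descend 1111001111011101010 ; hops seen [H4,H2] ; pick H2
  Q 158.120.1.77: descend 1001111001111000 ; hops seen [H4,H4,H0] ; pick H0
  Q 243.221.80.1: descend 11110011110111010101000000000001 ; hops seen [H4,H2,H1,H3] ; pick H3
  add 0.0.0.0/0 -> H4 at depth 0
  add 158.112.0.0/12 -> H1 at depth 12
  del 243.221.80.0/24 (clear depth 24)
  add 243.221.80.1/32 -> H1 at depth 32
  add 243.208.0.0/12 -> H5 at depth 12
  add 128.0.0.0/1 -> H5 at depth 1
  add 243.221.80.0/24 -> H3 at depth 24
  add 158.120.149.11/32 -> H1 at depth 32
  Q 243.208.0.0: descend 111100111101 ; hops seen [H4,H5,H5] ; pick H5
  add 243.221.80.1/32 -> H0 at depth 32
  add 243.221.80.0/22 -> H4 at depth 22
  add 243.221.80.0/24 -> H3 at depth 24
  add 158.120.0.0/16 -> H1 at depth 16
  add 243.221.80.0/20 -> H5 at depth 20
  add 0.0.0.0/0 -> H1 at depth 0
  add 243.221.80.0/29 -> H2 at depth 29
  add 158.0.0.0/8 -> H1 at depth 8

== LOOKUPS ==
["H0","H0","H0","H0","H4","H2","H2","H0","H3","H5"]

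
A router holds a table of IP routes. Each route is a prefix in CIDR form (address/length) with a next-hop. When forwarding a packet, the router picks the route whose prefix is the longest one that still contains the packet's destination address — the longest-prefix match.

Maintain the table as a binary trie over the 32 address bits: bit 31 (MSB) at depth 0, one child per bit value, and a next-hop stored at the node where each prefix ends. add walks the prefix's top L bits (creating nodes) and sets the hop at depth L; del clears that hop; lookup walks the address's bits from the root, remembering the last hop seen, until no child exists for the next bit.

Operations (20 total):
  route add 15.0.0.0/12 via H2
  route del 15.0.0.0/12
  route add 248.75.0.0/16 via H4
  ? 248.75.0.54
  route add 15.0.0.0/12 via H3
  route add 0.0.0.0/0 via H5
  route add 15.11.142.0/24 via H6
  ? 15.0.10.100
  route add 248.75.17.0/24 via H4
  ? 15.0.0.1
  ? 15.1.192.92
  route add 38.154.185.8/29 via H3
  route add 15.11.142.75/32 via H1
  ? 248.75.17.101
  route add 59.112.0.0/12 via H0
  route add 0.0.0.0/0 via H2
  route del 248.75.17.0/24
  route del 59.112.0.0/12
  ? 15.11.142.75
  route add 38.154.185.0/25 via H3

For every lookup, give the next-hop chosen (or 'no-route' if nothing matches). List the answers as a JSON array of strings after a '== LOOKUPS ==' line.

Process each operation:
  + 15.0.0.0/12 (H2) depth=12
  - 15.0.0.0/12 clear@12
  + 248.75.0.0/16 (H4) depth=16
  Q 248.75.0.54: descend 1111100001001011 ; hops seen [H4] ; pick H4
  + 15.0.0.0/12 (H3) depth=12
  + 0.0.0.0/0 (H5) depth=0
  + 15.11.142.0/24 (H6) depth=24
  Q 15.0.10.100: descend 000011110000 ; hops seen [H5,H3] ; pick H3
  + 248.75.17.0/24 (H4) depth=24
  Q 15.0.0.1: descend 000011110000 ; hops seen [H5,H3] ; pick H3
  Q 15.1.192.92: descend 000011110000 ; hops seen [H5,H3] ; pick H3
  + 38.154.185.8/29 (H3) depth=29
  + 15.11.142.75/32 (H1) depth=32
  Q 248.75.17.101: descend 111110000100101100010001 ; hops seen [H5,H4,H4] ; pick H4
  + 59.112.0.0/12 (H0) depth=12
  + 0.0.0.0/0 (H2) depth=0
  - 248.75.17.0/24 clear@24
  - 59.112.0.0/12 clear@12
  Q 15.11.142.75: descend 00001111000010111000111001001011 ; hops seen [H2,H3,H6,H1] ; pick H1
  + 38.154.185.0/25 (H3) depth=25

== LOOKUPS ==
["H4","H3","H3","H3","H4","H1"]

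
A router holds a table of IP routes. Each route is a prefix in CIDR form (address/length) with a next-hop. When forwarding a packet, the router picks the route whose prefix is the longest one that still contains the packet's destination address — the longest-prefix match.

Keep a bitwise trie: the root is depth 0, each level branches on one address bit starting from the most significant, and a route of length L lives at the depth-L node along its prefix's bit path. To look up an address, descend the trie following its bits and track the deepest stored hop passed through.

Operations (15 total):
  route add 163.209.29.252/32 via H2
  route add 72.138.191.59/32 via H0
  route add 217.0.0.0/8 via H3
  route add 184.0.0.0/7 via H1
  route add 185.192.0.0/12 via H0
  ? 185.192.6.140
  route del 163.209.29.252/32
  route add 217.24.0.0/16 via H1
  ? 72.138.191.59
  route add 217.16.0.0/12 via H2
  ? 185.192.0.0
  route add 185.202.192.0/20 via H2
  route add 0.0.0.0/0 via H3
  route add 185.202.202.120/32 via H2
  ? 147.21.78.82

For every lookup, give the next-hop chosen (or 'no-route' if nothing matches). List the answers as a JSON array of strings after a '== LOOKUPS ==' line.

Apply in order:
  add 163.209.29.252/32 -> H2 at depth 32
  add 72.138.191.59/32 -> H0 at depth 32
  add 217.0.0.0/8 -> H3 at depth 8
  add 184.0.0.0/7 -> H1 at depth 7
  add 185.192.0.0/12 -> H0 at depth 12
  ? 185.192.6.140  path d0:-→d1:-→d2:-→d3:-→d4:-→d5:-→d6:-→d7:H1→d8:-→d9:-→d10:-→d11:-→d12:H0  best=H0
  del 163.209.29.252/32 (clear depth 32)
  add 217.24.0.0/16 -> H1 at depth 16
  ? 72.138.191.59  path d0:-→d1:-→d2:-→d3:-→d4:-→d5:-→d6:-→d7:-→d8:-→d9:-→d10:-→d11:-→d12:-→d13:-→d14:-→d15:-→d16:-→d17:-→d18:-→d19:-→d20:-→d21:-→d22:-→d23:-→d24:-→d25:-→d26:-→d27:-→d28:-→d29:-→d30:-→d31:-→d32:H0  best=H0
  add 217.16.0.0/12 -> H2 at depth 12
  ? 185.192.0.0  path d0:-→d1:-→d2:-→d3:-→d4:-→d5:-→d6:-→d7:H1→d8:-→d9:-→d10:-→d11:-→d12:H0  best=H0
  add 185.202.192.0/20 -> H2 at depth 20
  add 0.0.0.0/0 -> H3 at depth 0
  add 185.202.202.120/32 -> H2 at depth 32
  ? 147.21.78.82  path d0:H3→d1:-→d2:-  best=H3

== LOOKUPS ==
["H0","H0","H0","H3"]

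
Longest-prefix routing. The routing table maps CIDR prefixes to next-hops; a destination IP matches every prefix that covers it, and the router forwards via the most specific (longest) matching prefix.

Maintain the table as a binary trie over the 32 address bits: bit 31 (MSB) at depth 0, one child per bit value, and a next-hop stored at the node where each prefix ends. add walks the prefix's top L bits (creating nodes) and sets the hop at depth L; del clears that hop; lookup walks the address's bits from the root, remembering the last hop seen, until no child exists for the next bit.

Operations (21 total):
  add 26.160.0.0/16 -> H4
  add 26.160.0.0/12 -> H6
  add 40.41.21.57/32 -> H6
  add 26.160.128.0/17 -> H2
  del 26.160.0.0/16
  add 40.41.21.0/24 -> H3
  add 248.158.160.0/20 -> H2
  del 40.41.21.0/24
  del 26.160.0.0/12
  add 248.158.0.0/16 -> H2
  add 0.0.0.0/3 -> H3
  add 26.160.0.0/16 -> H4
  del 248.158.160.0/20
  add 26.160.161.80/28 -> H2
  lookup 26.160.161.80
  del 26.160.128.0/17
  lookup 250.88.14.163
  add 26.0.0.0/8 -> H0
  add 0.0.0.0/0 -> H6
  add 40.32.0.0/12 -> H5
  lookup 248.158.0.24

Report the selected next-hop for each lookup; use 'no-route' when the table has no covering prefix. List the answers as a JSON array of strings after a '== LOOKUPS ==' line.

Apply in order:
  + 26.160.0.0/16 (H4) depth=16
  + 26.160.0.0/12 (H6) depth=12
  + 40.41.21.57/32 (H6) depth=32
  + 26.160.128.0/17 (H2) depth=17
  del 26.160.0.0/16 (clear depth 16)
  + 40.41.21.0/24 (H3) depth=24
  + 248.158.160.0/20 (H2) depth=20
  del 40.41.21.0/24 (clear depth 24)
  del 26.160.0.0/12 (clear depth 12)
  + 248.158.0.0/16 (H2) depth=16
  + 0.0.0.0/3 (H3) depth=3
  + 26.160.0.0/16 (H4) depth=16
  del 248.158.160.0/20 (clear depth 20)
  + 26.160.161.80/28 (H2) depth=28
  ? 26.160.161.80  path d0:-→d1:-→d2:-→d3:H3→d4:-→d5:-→d6:-→d7:-→d8:-→d9:-→d10:-→d11:-→d12:-→d13:-→d14:-→d15:-→d16:H4→d17:H2→d18:-→d19:-→d20:-→d21:-→d22:-→d23:-→d24:-→d25:-→d26:-→d27:-→d28:H2  best=H2
  del 26.160.128.0/17 (clear depth 17)
  ? 250.88.14.163  path d0:-→d1:-→d2:-→d3:-→d4:-→d5:-→d6:-  best=no-route
  + 26.0.0.0/8 (H0) depth=8
  + 0.0.0.0/0 (H6) depth=0
  + 40.32.0.0/12 (H5) depth=12
  ? 248.158.0.24  path d0:H6→d1:-→d2:-→d3:-→d4:-→d5:-→d6:-→d7:-→d8:-→d9:-→d10:-→d11:-→d12:-→d13:-→d14:-→d15:-→d16:H2  best=H2

== LOOKUPS ==
["H2","no-route","H2"]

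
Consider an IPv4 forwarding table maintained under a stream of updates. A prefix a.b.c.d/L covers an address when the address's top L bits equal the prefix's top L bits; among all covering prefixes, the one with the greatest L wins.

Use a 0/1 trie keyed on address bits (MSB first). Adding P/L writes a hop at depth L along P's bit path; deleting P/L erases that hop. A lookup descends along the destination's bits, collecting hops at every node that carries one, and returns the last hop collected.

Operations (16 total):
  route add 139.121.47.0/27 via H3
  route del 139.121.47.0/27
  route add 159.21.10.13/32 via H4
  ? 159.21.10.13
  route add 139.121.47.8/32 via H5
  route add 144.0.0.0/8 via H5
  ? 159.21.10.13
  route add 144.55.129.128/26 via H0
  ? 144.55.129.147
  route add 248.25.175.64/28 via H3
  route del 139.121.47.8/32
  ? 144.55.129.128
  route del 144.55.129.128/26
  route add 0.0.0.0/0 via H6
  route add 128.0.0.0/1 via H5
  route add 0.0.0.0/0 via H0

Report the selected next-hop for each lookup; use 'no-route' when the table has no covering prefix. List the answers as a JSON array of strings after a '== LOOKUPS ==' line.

Trace:
  + 139.121.47.0/27 (H3) depth=27
  - 139.121.47.0/27 clear@27
  + 159.21.10.13/32 (H4) depth=32
  ? 159.21.10.13  path d0:-→d1:-→d2:-→d3:-→d4:-→d5:-→d6:-→d7:-→d8:-→d9:-→d10:-→d11:-→d12:-→d13:-→d14:-→d15:-→d16:-→d17:-→d18:-→d19:-→d20:-→d21:-→d22:-→d23:-→d24:-→d25:-→d26:-→d27:-→d28:-→d29:-→d30:-→d31:-→d32:H4  best=H4
  + 139.121.47.8/32 (H5) depth=32
  + 144.0.0.0/8 (H5) depth=8
  ? 159.21.10.13  path d0:-→d1:-→d2:-→d3:-→d4:-→d5:-→d6:-→d7:-→d8:-→d9:-→d10:-→d11:-→d12:-→d13:-→d14:-→d15:-→d16:-→d17:-→d18:-→d19:-→d20:-→d21:-→d22:-→d23:-→d24:-→d25:-→d26:-→d27:-→d28:-→d29:-→d30:-→d31:-→d32:H4  best=H4
  + 144.55.129.128/26 (H0) depth=26
  ? 144.55.129.147  path d0:-→d1:-→d2:-→d3:-→d4:-→d5:-→d6:-→d7:-→d8:H5→d9:-→d10:-→d11:-→d12:-→d13:-→d14:-→d15:-→d16:-→d17:-→d18:-→d19:-→d20:-→d21:-→d22:-→d23:-→d24:-→d25:-→d26:H0  best=H0
  + 248.25.175.64/28 (H3) depth=28
  - 139.121.47.8/32 clear@32
  ? 144.55.129.128  path d0:-→d1:-→d2:-→d3:-→d4:-→d5:-→d6:-→d7:-→d8:H5→d9:-→d10:-→d11:-→d12:-→d13:-→d14:-→d15:-→d16:-→d17:-→d18:-→d19:-→d20:-→d21:-→d22:-→d23:-→d24:-→d25:-→d26:H0  best=H0
  - 144.55.129.128/26 clear@26
  + 0.0.0.0/0 (H6) depth=0
  + 128.0.0.0/1 (H5) depth=1
  + 0.0.0.0/0 (H0) depth=0

== LOOKUPS ==
["H4","H4","H0","H0"]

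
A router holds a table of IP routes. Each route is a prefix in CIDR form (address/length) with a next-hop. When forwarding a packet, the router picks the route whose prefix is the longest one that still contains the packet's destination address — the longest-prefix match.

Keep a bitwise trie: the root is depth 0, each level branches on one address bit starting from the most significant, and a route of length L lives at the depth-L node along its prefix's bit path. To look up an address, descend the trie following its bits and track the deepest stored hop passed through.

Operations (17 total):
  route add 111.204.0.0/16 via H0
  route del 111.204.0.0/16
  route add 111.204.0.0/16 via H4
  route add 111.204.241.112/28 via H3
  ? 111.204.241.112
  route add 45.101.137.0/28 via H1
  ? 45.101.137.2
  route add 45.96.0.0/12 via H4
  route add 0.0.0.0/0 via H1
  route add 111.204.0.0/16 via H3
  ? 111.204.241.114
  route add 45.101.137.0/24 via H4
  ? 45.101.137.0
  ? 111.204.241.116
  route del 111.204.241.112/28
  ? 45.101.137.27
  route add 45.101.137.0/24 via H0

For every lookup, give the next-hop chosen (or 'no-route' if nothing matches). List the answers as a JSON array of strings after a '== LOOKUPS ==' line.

Process each operation:
  add 111.204.0.0/16 -> H0 at depth 16
  del 111.204.0.0/16 (clear depth 16)
  add 111.204.0.0/16 -> H4 at depth 16
  add 111.204.241.112/28 -> H3 at depth 28
  Q 111.204.241.112: descend 0110111111001100111100010111 ; hops seen [H4,H3] ; pick H3
  add 45.101.137.0/28 -> H1 at depth 28
  Q 45.101.137.2: descend 0010110101100101100010010000 ; hops seen [H1] ; pick H1
  add 45.96.0.0/12 -> H4 at depth 12
  add 0.0.0.0/0 -> H1 at depth 0
  add 111.204.0.0/16 -> H3 at depth 16
  Q 111.204.241.114: descend 0110111111001100111100010111 ; hops seen [H1,H3,H3] ; pick H3
  add 45.101.137.0/24 -> H4 at depth 24
  Q 45.101.137.0: descend 0010110101100101100010010000 ; hops seen [H1,H4,H4,H1] ; pick H1
  Q 111.204.241.116: descend 0110111111001100111100010111 ; hops seen [H1,H3,H3] ; pick H3
  del 111.204.241.112/28 (clear depth 28)
  Q 45.101.137.27: descend 001011010110010110001001000 ; hops seen [H1,H4,H4] ; pick H4
  add 45.101.137.0/24 -> H0 at depth 24

== LOOKUPS ==
["H3","H1","H3","H1","H3","H4"]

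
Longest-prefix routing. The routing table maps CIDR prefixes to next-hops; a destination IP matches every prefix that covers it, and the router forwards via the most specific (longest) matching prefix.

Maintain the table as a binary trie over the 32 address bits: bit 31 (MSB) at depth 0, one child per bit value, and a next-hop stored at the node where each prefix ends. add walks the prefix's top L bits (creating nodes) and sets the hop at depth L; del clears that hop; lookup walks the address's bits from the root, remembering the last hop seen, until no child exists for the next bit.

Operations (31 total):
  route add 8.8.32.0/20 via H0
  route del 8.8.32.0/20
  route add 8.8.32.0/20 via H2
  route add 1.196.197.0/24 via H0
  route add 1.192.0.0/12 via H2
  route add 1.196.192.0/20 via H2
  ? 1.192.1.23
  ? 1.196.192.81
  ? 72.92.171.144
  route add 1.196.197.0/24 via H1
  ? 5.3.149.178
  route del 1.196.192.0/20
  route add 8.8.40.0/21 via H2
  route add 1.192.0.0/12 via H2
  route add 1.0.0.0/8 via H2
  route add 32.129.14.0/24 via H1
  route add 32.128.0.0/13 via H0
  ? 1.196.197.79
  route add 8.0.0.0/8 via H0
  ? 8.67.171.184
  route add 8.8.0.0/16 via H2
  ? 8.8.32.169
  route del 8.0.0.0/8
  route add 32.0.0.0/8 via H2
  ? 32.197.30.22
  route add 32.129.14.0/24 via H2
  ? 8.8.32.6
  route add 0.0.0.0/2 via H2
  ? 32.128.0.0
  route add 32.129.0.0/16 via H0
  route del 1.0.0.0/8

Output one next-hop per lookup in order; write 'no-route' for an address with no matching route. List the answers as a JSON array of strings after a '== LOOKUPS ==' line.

Trace:
  + 8.8.32.0/20 (H0) depth=20
  - 8.8.32.0/20 clear@20
  + 8.8.32.0/20 (H2) depth=20
  + 1.196.197.0/24 (H0) depth=24
  + 1.192.0.0/12 (H2) depth=12
  + 1.196.192.0/20 (H2) depth=20
  lookup 1.192.1.23: bits 0000000111000 walk d0:-→d1:-→d2:-→d3:-→d4:-→d5:-→d6:-→d7:-→d8:-→d9:-→d10:-→d11:-→d12:H2→d13:- -> H2
  lookup 1.196.192.81: bits 000000011100010011000 walk d0:-→d1:-→d2:-→d3:-→d4:-→d5:-→d6:-→d7:-→d8:-→d9:-→d10:-→d11:-→d12:H2→d13:-→d14:-→d15:-→d16:-→d17:-→d18:-→d19:-→d20:H2→d21:- -> H2
  lookup 72.92.171.144: bits 0 walk d0:-→d1:- -> no-route
  + 1.196.197.0/24 (H1) depth=24
  lookup 5.3.149.178: bits 00000 walk d0:-→d1:-→d2:-→d3:-→d4:-→d5:- -> no-route
  - 1.196.192.0/20 clear@20
  + 8.8.40.0/21 (H2) depth=21
  + 1.192.0.0/12 (H2) depth=12
  + 1.0.0.0/8 (H2) depth=8
  + 32.129.14.0/24 (H1) depth=24
  + 32.128.0.0/13 (H0) depth=13
  lookup 1.196.197.79: bits 000000011100010011000101 walk d0:-→d1:-→d2:-→d3:-→d4:-→d5:-→d6:-→d7:-→d8:H2→d9:-→d10:-→d11:-→d12:H2→d13:-→d14:-→d15:-→d16:-→d17:-→d18:-→d19:-→d20:-→d21:-→d22:-→d23:-→d24:H1 -> H1
  + 8.0.0.0/8 (H0) depth=8
  lookup 8.67.171.184: bits 000010000 walk d0:-→d1:-→d2:-→d3:-→d4:-→d5:-→d6:-→d7:-→d8:H0→d9:- -> H0
  + 8.8.0.0/16 (H2) depth=16
  lookup 8.8.32.169: bits 00001000000010000010 walk d0:-→d1:-→d2:-→d3:-→d4:-→d5:-→d6:-→d7:-→d8:H0→d9:-→d10:-→d11:-→d12:-→d13:-→d14:-→d15:-→d16:H2→d17:-→d18:-→d19:-→d20:H2 -> H2
  - 8.0.0.0/8 clear@8
  + 32.0.0.0/8 (H2) depth=8
  lookup 32.197.30.22: bits 001000001 walk d0:-→d1:-→d2:-→d3:-→d4:-→d5:-→d6:-→d7:-→d8:H2→d9:- -> H2
  + 32.129.14.0/24 (H2) depth=24
  lookup 8.8.32.6: bits 00001000000010000010 walk d0:-→d1:-→d2:-→d3:-→d4:-→d5:-→d6:-→d7:-→d8:-→d9:-→d10:-→d11:-→d12:-→d13:-→d14:-→d15:-→d16:H2→d17:-→d18:-→d19:-→d20:H2 -> H2
  + 0.0.0.0/2 (H2) depth=2
  lookup 32.128.0.0: bits 001000001000000 walk d0:-→d1:-→d2:H2→d3:-→d4:-→d5:-→d6:-→d7:-→d8:H2→d9:-→d10:-→d11:-→d12:-→d13:H0→d14:-→d15:- -> H0
  + 32.129.0.0/16 (H0) depth=16
  - 1.0.0.0/8 clear@8

== LOOKUPS ==
["H2","H2","no-route","no-route","H1","H0","H2","H2","H2","H0"]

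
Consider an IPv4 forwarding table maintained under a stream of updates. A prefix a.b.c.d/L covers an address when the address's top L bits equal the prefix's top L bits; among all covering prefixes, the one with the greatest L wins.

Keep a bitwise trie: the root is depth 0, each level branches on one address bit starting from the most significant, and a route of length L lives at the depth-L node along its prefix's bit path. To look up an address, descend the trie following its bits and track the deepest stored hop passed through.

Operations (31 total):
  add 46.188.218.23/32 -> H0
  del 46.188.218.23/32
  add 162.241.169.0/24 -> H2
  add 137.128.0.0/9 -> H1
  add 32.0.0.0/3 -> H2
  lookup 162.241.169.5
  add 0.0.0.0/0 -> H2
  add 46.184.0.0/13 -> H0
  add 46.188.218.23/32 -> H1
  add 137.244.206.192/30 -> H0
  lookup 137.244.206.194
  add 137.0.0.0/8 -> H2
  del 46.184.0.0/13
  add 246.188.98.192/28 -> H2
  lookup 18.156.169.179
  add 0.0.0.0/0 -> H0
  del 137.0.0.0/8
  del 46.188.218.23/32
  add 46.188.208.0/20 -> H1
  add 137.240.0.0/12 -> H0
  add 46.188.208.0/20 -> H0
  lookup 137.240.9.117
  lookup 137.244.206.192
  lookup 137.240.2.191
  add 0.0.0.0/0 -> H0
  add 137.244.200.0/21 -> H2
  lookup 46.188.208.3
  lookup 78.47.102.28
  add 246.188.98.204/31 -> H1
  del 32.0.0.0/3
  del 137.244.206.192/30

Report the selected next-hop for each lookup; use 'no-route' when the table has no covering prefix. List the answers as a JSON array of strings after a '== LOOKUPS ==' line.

Trace:
  add 46.188.218.23/32 -> H0 at depth 32
  - 46.188.218.23/32 clear@32
  add 162.241.169.0/24 -> H2 at depth 24
  add 137.128.0.0/9 -> H1 at depth 9
  add 32.0.0.0/3 -> H2 at depth 3
  ? 162.241.169.5  path d0:-→d1:-→d2:-→d3:-→d4:-→d5:-→d6:-→d7:-→d8:-→d9:-→d10:-→d11:-→d12:-→d13:-→d14:-→d15:-→d16:-→d17:-→d18:-→d19:-→d20:-→d21:-→d22:-→d23:-→d24:H2  best=H2
  add 0.0.0.0/0 -> H2 at depth 0
  add 46.184.0.0/13 -> H0 at depth 13
  add 46.188.218.23/32 -> H1 at depth 32
  add 137.244.206.192/30 -> H0 at depth 30
  ? 137.244.206.194  path d0:H2→d1:-→d2:-→d3:-→d4:-→d5:-→d6:-→d7:-→d8:-→d9:H1→d10:-→d11:-→d12:-→d13:-→d14:-→d15:-→d16:-→d17:-→d18:-→d19:-→d20:-→d21:-→d22:-→d23:-→d24:-→d25:-→d26:-→d27:-→d28:-→d29:-→d30:H0  best=H0
  add 137.0.0.0/8 -> H2 at depth 8
  - 46.184.0.0/13 clear@13
  add 246.188.98.192/28 -> H2 at depth 28
  ? 18.156.169.179  path d0:H2→d1:-→d2:-  best=H2
  add 0.0.0.0/0 -> H0 at depth 0
  - 137.0.0.0/8 clear@8
  - 46.188.218.23/32 clear@32
  add 46.188.208.0/20 -> H1 at depth 20
  add 137.240.0.0/12 -> H0 at depth 12
  add 46.188.208.0/20 -> H0 at depth 20
  ? 137.240.9.117  path d0:H0→d1:-→d2:-→d3:-→d4:-→d5:-→d6:-→d7:-→d8:-→d9:H1→d10:-→d11:-→d12:H0→d13:-  best=H0
  ? 137.244.206.192  path d0:H0→d1:-→d2:-→d3:-→d4:-→d5:-→d6:-→d7:-→d8:-→d9:H1→d10:-→d11:-→d12:H0→d13:-→d14:-→d15:-→d16:-→d17:-→d18:-→d19:-→d20:-→d21:-→d22:-→d23:-→d24:-→d25:-→d26:-→d27:-→d28:-→d29:-→d30:H0  best=H0
  ? 137.240.2.191  path d0:H0→d1:-→d2:-→d3:-→d4:-→d5:-→d6:-→d7:-→d8:-→d9:H1→d10:-→d11:-→d12:H0→d13:-  best=H0
  add 0.0.0.0/0 -> H0 at depth 0
  add 137.244.200.0/21 -> H2 at depth 21
  ? 46.188.208.3  path d0:H0→d1:-→d2:-→d3:H2→d4:-→d5:-→d6:-→d7:-→d8:-→d9:-→d10:-→d11:-→d12:-→d13:-→d14:-→d15:-→d16:-→d17:-→d18:-→d19:-→d20:H0  best=H0
  ? 78.47.102.28  path d0:H0→d1:-  best=H0
  add 246.188.98.204/31 -> H1 at depth 31
  - 32.0.0.0/3 clear@3
  - 137.244.206.192/30 clear@30

== LOOKUPS ==
["H2","H0","H2","H0","H0","H0","H0","H0"]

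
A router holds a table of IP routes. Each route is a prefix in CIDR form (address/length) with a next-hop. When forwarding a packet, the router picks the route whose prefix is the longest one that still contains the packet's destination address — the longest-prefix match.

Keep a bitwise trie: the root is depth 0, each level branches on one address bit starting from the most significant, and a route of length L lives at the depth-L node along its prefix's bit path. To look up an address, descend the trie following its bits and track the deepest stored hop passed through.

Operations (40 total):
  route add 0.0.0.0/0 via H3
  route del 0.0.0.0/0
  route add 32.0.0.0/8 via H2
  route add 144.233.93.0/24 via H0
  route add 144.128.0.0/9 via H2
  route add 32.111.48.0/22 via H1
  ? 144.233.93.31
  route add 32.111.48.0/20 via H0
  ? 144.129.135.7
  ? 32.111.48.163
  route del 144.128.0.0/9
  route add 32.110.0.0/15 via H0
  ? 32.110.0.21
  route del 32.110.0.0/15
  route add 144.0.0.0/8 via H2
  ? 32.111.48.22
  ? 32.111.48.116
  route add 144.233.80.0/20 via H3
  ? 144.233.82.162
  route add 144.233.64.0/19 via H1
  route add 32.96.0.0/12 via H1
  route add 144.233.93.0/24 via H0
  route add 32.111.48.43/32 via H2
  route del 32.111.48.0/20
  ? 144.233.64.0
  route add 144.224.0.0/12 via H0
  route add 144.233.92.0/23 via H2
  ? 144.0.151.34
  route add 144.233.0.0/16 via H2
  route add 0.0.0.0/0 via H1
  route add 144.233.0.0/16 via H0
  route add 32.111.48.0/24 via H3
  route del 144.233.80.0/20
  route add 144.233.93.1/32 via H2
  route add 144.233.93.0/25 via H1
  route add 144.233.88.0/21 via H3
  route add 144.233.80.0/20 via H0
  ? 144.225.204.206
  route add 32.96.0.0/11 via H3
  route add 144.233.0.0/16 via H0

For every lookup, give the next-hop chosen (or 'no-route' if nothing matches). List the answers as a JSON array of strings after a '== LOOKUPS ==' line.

Apply in order:
  + 0.0.0.0/0 (H3) depth=0
  del 0.0.0.0/0 (clear depth 0)
  + 32.0.0.0/8 (H2) depth=8
  + 144.233.93.0/24 (H0) depth=24
  + 144.128.0.0/9 (H2) depth=9
  + 32.111.48.0/22 (H1) depth=22
  ? 144.233.93.31  path d0:-→d1:-→d2:-→d3:-→d4:-→d5:-→d6:-→d7:-→d8:-→d9:H2→d10:-→d11:-→d12:-→d13:-→d14:-→d15:-→d16:-→d17:-→d18:-→d19:-→d20:-→d21:-→d22:-→d23:-→d24:H0  best=H0
  + 32.111.48.0/20 (H0) depth=20
  ? 144.129.135.7  path d0:-→d1:-→d2:-→d3:-→d4:-→d5:-→d6:-→d7:-→d8:-→d9:H2  best=H2
  ? 32.111.48.163  path d0:-→d1:-→d2:-→d3:-→d4:-→d5:-→d6:-→d7:-→d8:H2→d9:-→d10:-→d11:-→d12:-→d13:-→d14:-→d15:-→d16:-→d17:-→d18:-→d19:-→d20:H0→d21:-→d22:H1  best=H1
  del 144.128.0.0/9 (clear depth 9)
  + 32.110.0.0/15 (H0) depth=15
  ? 32.110.0.21  path d0:-→d1:-→d2:-→d3:-→d4:-→d5:-→d6:-→d7:-→d8:H2→d9:-→d10:-→d11:-→d12:-→d13:-→d14:-→d15:H0  best=H0
  del 32.110.0.0/15 (clear depth 15)
  + 144.0.0.0/8 (H2) depth=8
  ? 32.111.48.22  path d0:-→d1:-→d2:-→d3:-→d4:-→d5:-→d6:-→d7:-→d8:H2→d9:-→d10:-→d11:-→d12:-→d13:-→d14:-→d15:-→d16:-→d17:-→d18:-→d19:-→d20:H0→d21:-→d22:H1  best=H1
  ? 32.111.48.116  path d0:-→d1:-→d2:-→d3:-→d4:-→d5:-→d6:-→d7:-→d8:H2→d9:-→d10:-→d11:-→d12:-→d13:-→d14:-→d15:-→d16:-→d17:-→d18:-→d19:-→d20:H0→d21:-→d22:H1  best=H1
  + 144.233.80.0/20 (H3) depth=20
  ? 144.233.82.162  path d0:-→d1:-→d2:-→d3:-→d4:-→d5:-→d6:-→d7:-→d8:H2→d9:-→d10:-→d11:-→d12:-→d13:-→d14:-→d15:-→d16:-→d17:-→d18:-→d19:-→d20:H3  best=H3
  + 144.233.64.0/19 (H1) depth=19
  + 32.96.0.0/12 (H1) depth=12
  + 144.233.93.0/24 (H0) depth=24
  + 32.111.48.43/32 (H2) depth=32
  del 32.111.48.0/20 (clear depth 20)
  ? 144.233.64.0  path d0:-→d1:-→d2:-→d3:-→d4:-→d5:-→d6:-→d7:-→d8:H2→d9:-→d10:-→d11:-→d12:-→d13:-→d14:-→d15:-→d16:-→d17:-→d18:-→d19:H1  best=H1
  + 144.224.0.0/12 (H0) depth=12
  + 144.233.92.0/23 (H2) depth=23
  ? 144.0.151.34  path d0:-→d1:-→d2:-→d3:-→d4:-→d5:-→d6:-→d7:-→d8:H2  best=H2
  + 144.233.0.0/16 (H2) depth=16
  + 0.0.0.0/0 (H1) depth=0
  + 144.233.0.0/16 (H0) depth=16
  + 32.111.48.0/24 (H3) depth=24
  del 144.233.80.0/20 (clear depth 20)
  + 144.233.93.1/32 (H2) depth=32
  + 144.233.93.0/25 (H1) depth=25
  + 144.233.88.0/21 (H3) depth=21
  + 144.233.80.0/20 (H0) depth=20
  ? 144.225.204.206  path d0:H1→d1:-→d2:-→d3:-→d4:-→d5:-→d6:-→d7:-→d8:H2→d9:-→d10:-→d11:-→d12:H0  best=H0
  + 32.96.0.0/11 (H3) depth=11
  + 144.233.0.0/16 (H0) depth=16

== LOOKUPS ==
["H0","H2","H1","H0","H1","H1","H3","H1","H2","H0"]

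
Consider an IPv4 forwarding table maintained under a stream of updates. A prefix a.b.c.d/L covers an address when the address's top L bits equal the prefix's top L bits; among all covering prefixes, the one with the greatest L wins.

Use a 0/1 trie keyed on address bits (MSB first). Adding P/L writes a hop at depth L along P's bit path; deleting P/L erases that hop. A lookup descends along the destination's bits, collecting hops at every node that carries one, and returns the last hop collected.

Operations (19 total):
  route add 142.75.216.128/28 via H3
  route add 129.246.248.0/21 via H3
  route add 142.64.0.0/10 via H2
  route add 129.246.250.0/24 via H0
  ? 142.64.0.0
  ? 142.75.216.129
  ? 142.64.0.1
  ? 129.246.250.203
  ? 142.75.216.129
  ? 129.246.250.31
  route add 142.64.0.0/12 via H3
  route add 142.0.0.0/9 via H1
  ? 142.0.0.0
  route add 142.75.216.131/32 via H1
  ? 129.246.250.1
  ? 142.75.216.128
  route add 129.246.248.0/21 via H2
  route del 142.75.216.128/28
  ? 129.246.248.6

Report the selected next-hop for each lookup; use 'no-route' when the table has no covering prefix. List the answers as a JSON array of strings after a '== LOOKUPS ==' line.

Trace:
  + 142.75.216.128/28 (H3) depth=28
  + 129.246.248.0/21 (H3) depth=21
  + 142.64.0.0/10 (H2) depth=10
  + 129.246.250.0/24 (H0) depth=24
  Q 142.64.0.0: descend 100011100100 ; hops seen [H2] ; pick H2
  Q 142.75.216.129: descend 1000111001001011110110001000 ; hops seen [H2,H3] ; pick H3
  Q 142.64.0.1: descend 100011100100 ; hops seen [H2] ; pick H2
  Q 129.246.250.203: descend 100000011111011011111010 ; hops seen [H3,H0] ; pick H0
  Q 142.75.216.129: descend 1000111001001011110110001000 ; hops seen [H2,H3] ; pick H3
  Q 129.246.250.31: descend 100000011111011011111010 ; hops seen [H3,H0] ; pick H0
  + 142.64.0.0/12 (H3) depth=12
  + 142.0.0.0/9 (H1) depth=9
  Q 142.0.0.0: descend 100011100 ; hops seen [H1] ; pick H1
  + 142.75.216.131/32 (H1) depth=32
  Q 129.246.250.1: descend 100000011111011011111010 ; hops seen [H3,H0] ; pick H0
  Q 142.75.216.128: descend 100011100100101111011000100000 ; hops seen [H1,H2,H3,H3] ; pick H3
  + 129.246.248.0/21 (H2) depth=21
  - 142.75.216.128/28 clear@28
  Q 129.246.248.6: descend 1000000111110110111110 ; hops seen [H2] ; pick H2

== LOOKUPS ==
["H2","H3","H2","H0","H3","H0","H1","H0","H3","H2"]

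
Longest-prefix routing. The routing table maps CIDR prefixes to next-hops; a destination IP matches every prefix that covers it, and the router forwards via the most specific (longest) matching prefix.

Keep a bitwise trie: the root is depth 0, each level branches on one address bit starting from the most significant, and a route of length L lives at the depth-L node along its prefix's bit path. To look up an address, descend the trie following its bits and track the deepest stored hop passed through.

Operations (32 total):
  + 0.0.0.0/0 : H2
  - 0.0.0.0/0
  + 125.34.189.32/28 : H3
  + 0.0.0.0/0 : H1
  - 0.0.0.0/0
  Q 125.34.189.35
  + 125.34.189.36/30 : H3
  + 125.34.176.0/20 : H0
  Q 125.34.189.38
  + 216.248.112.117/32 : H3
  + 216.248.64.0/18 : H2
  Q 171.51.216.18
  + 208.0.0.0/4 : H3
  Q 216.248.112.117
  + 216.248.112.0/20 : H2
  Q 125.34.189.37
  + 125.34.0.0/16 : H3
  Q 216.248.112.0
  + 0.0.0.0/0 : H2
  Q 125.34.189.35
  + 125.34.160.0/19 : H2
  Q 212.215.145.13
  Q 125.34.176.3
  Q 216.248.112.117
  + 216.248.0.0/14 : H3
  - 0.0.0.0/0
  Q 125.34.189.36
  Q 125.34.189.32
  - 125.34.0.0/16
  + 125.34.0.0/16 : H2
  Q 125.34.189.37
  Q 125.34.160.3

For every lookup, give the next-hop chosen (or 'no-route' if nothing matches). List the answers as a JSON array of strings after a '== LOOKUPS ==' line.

Apply in order:
  add 0.0.0.0/0 -> H2 at depth 0
  del 0.0.0.0/0 (clear depth 0)
  add 125.34.189.32/28 -> H3 at depth 28
  add 0.0.0.0/0 -> H1 at depth 0
  del 0.0.0.0/0 (clear depth 0)
  lookup 125.34.189.35: bits 0111110100100010101111010010 walk d0:-→d1:-→d2:-→d3:-→d4:-→d5:-→d6:-→d7:-→d8:-→d9:-→d10:-→d11:-→d12:-→d13:-→d14:-→d15:-→d16:-→d17:-→d18:-→d19:-→d20:-→d21:-→d22:-→d23:-→d24:-→d25:-→d26:-→d27:-→d28:H3 -> H3
  add 125.34.189.36/30 -> H3 at depth 30
  add 125.34.176.0/20 -> H0 at depth 20
  lookup 125.34.189.38: bits 011111010010001010111101001001 walk d0:-→d1:-→d2:-→d3:-→d4:-→d5:-→d6:-→d7:-→d8:-→d9:-→d10:-→d11:-→d12:-→d13:-→d14:-→d15:-→d16:-→d17:-→d18:-→d19:-→d20:H0→d21:-→d22:-→d23:-→d24:-→d25:-→d26:-→d27:-→d28:H3→d29:-→d30:H3 -> H3
  add 216.248.112.117/32 -> H3 at depth 32
  add 216.248.64.0/18 -> H2 at depth 18
  lookup 171.51.216.18: bits 1 walk d0:-→d1:- -> no-route
  add 208.0.0.0/4 -> H3 at depth 4
  lookup 216.248.112.117: bits 11011000111110000111000001110101 walk d0:-→d1:-→d2:-→d3:-→d4:H3→d5:-→d6:-→d7:-→d8:-→d9:-→d10:-→d11:-→d12:-→d13:-→d14:-→d15:-→d16:-→d17:-→d18:H2→d19:-→d20:-→d21:-→d22:-→d23:-→d24:-→d25:-→d26:-→d27:-→d28:-→d29:-→d30:-→d31:-→d32:H3 -> H3
  add 216.248.112.0/20 -> H2 at depth 20
  lookup 125.34.189.37: bits 011111010010001010111101001001 walk d0:-→d1:-→d2:-→d3:-→d4:-→d5:-→d6:-→d7:-→d8:-→d9:-→d10:-→d11:-→d12:-→d13:-→d14:-→d15:-→d16:-→d17:-→d18:-→d19:-→d20:H0→d21:-→d22:-→d23:-→d24:-→d25:-→d26:-→d27:-→d28:H3→d29:-→d30:H3 -> H3
  add 125.34.0.0/16 -> H3 at depth 16
  lookup 216.248.112.0: bits 1101100011111000011100000 walk d0:-→d1:-→d2:-→d3:-→d4:H3→d5:-→d6:-→d7:-→d8:-→d9:-→d10:-→d11:-→d12:-→d13:-→d14:-→d15:-→d16:-→d17:-→d18:H2→d19:-→d20:H2→d21:-→d22:-→d23:-→d24:-→d25:- -> H2
  add 0.0.0.0/0 -> H2 at depth 0
  lookup 125.34.189.35: bits 01111101001000101011110100100 walk d0:H2→d1:-→d2:-→d3:-→d4:-→d5:-→d6:-→d7:-→d8:-→d9:-→d10:-→d11:-→d12:-→d13:-→d14:-→d15:-→d16:H3→d17:-→d18:-→d19:-→d20:H0→d21:-→d22:-→d23:-→d24:-→d25:-→d26:-→d27:-→d28:H3→d29:- -> H3
  add 125.34.160.0/19 -> H2 at depth 19
  lookup 212.215.145.13: bits 1101 walk d0:H2→d1:-→d2:-→d3:-→d4:H3 -> H3
  lookup 125.34.176.3: bits 01111101001000101011 walk d0:H2→d1:-→d2:-→d3:-→d4:-→d5:-→d6:-→d7:-→d8:-→d9:-→d10:-→d11:-→d12:-→d13:-→d14:-→d15:-→d16:H3→d17:-→d18:-→d19:H2→d20:H0 -> H0
  lookup 216.248.112.117: bits 11011000111110000111000001110101 walk d0:H2→d1:-→d2:-→d3:-→d4:H3→d5:-→d6:-→d7:-→d8:-→d9:-→d10:-→d11:-→d12:-→d13:-→d14:-→d15:-→d16:-→d17:-→d18:H2→d19:-→d20:H2→d21:-→d22:-→d23:-→d24:-→d25:-→d26:-→d27:-→d28:-→d29:-→d30:-→d31:-→d32:H3 -> H3
  add 216.248.0.0/14 -> H3 at depth 14
  del 0.0.0.0/0 (clear depth 0)
  lookup 125.34.189.36: bits 011111010010001010111101001001 walk d0:-→d1:-→d2:-→d3:-→d4:-→d5:-→d6:-→d7:-→d8:-→d9:-→d10:-→d11:-→d12:-→d13:-→d14:-→d15:-→d16:H3→d17:-→d18:-→d19:H2→d20:H0→d21:-→d22:-→d23:-→d24:-→d25:-→d26:-→d27:-→d28:H3→d29:-→d30:H3 -> H3
  lookup 125.34.189.32: bits 01111101001000101011110100100 walk d0:-→d1:-→d2:-→d3:-→d4:-→d5:-→d6:-→d7:-→d8:-→d9:-→d10:-→d11:-→d12:-→d13:-→d14:-→d15:-→d16:H3→d17:-→d18:-→d19:H2→d20:H0→d21:-→d22:-→d23:-→d24:-→d25:-→d26:-→d27:-→d28:H3→d29:- -> H3
  del 125.34.0.0/16 (clear depth 16)
  add 125.34.0.0/16 -> H2 at depth 16
  lookup 125.34.189.37: bits 011111010010001010111101001001 walk d0:-→d1:-→d2:-→d3:-→d4:-→d5:-→d6:-→d7:-→d8:-→d9:-→d10:-→d11:-→d12:-→d13:-→d14:-→d15:-→d16:H2→d17:-→d18:-→d19:H2→d20:H0→d21:-→d22:-→d23:-→d24:-→d25:-→d26:-→d27:-→d28:H3→d29:-→d30:H3 -> H3
  lookup 125.34.160.3: bits 0111110100100010101 walk d0:-→d1:-→d2:-→d3:-→d4:-→d5:-→d6:-→d7:-→d8:-→d9:-→d10:-→d11:-→d12:-→d13:-→d14:-→d15:-→d16:H2→d17:-→d18:-→d19:H2 -> H2

== LOOKUPS ==
["H3","H3","no-route","H3","H3","H2","H3","H3","H0","H3","H3","H3","H3","H2"]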